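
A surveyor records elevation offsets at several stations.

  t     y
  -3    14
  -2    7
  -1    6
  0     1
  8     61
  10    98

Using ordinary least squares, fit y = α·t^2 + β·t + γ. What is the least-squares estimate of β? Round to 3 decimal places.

β = -0.979

From the data, Σt^2·t^2 = 14194, Σt^2·t = 1476, Σt^2 = 178, Σt·t = 178, Σt = 12, Σ1 = 6.
And Σt^2·y = 13864, Σt·y = 1406, Σy = 187.
Normal equations: [[14194, 1476, 178]; [1476, 178, 12]; [178, 12, 6]]·[α, β, γ]ᵀ = [13864, 1406, 187]ᵀ.
Solving the 3×3 system (Gaussian elimination) gives α = 26759/25340, β = -1240/1267, γ = 45513/25340.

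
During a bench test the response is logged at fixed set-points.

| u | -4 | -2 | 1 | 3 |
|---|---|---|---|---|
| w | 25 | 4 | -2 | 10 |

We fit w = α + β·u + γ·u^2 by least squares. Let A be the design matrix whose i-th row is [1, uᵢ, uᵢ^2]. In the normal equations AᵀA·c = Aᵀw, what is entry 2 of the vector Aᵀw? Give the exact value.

-80

Entry 2 ↔ basis u, so (Aᵀw)_{2} = Σᵢ (u)·wᵢ = (-4)·(25) + (-2)·(4) + (1)·(-2) + (3)·(10) = -80.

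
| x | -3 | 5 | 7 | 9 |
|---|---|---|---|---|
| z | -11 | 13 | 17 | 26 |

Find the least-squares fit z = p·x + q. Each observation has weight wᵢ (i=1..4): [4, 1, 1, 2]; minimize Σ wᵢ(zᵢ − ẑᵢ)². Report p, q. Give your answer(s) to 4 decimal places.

Setting ∂/∂p … = 0 gives: 272·p + 18·q = 784;  18·p + 8·q = 38.
Eliminating q: 8·(row 1) − 18·(row 2) gives 1852·p = 8·784 − 18·38 = 5588, so p = 1397/463.
Then q = (38 − 18·(1397/463))/8 = -944/463.

p = 3.0173, q = -2.0389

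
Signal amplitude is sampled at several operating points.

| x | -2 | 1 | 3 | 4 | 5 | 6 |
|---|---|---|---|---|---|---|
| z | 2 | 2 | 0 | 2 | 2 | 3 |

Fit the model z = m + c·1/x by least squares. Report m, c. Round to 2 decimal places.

m = 1.89, c = -0.23

Forming AᵀA = [[6, 29/20]; [29/20, 5369/3600]] and Aᵀz = [11, 12/5]ᵀ gives AᵀA·[m, c]ᵀ = Aᵀz.
Δ = 6·(5369/3600) − (29/20)² = 1643/240.
m = (11·(5369/3600) − (29/20)·(12/5))/(1643/240) = 1501/795; c = (6·(12/5) − (29/20)·11)/(1643/240) = -12/53.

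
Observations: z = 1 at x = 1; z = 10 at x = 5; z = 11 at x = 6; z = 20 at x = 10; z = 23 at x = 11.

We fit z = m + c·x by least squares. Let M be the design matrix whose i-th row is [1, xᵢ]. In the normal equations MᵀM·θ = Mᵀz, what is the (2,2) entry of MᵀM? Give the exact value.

Row 2 ↔ basis x, column 2 ↔ basis x, so (MᵀM)_{2,2} = Σᵢ (x)·(x) = (1)·(1) + (5)·(5) + (6)·(6) + (10)·(10) + (11)·(11) = 283.

283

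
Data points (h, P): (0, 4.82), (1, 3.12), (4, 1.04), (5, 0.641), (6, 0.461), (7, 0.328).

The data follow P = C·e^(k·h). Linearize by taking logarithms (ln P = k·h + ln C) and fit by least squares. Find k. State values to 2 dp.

With ln Pᵢ as the transformed response and hᵢ as the regressor:
AᵀA = [[127.0000, 23.0000]; [23.0000, 6]], rhs = [-13.3782, 0.4160]ᵀ  (here Σh = 23.0000, Σ(h)² = 127.0000, Σln P = 0.4160, Σh·ln P = -13.3782).
Slope k = (n·Σh·ln P − Σh·Σln P)/(n·Σ(h)² − (Σh)²) = (6·-13.3782 − 23.0000·0.4160)/233.0000 = -0.38557; ln C = (Σln P − k·Σh)/n = 1.54735.

k = -0.39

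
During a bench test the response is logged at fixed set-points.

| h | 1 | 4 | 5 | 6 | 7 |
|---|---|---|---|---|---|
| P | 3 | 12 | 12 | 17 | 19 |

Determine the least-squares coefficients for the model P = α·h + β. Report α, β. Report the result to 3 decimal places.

α = 2.651, β = 0.406

AᵀA·[α, β]ᵀ = AᵀP reads: 127·α + 23·β = 346;  23·α + 5·β = 63.
Determinant 127·5 − 23² = 106.
α = (346·5 − 23·63)/106 = 281/106; β = (127·63 − 23·346)/106 = 43/106.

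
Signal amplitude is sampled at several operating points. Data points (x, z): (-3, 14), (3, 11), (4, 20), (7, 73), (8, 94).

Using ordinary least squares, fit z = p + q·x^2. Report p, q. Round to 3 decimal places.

Sums needed: Σ1 = 5, Σx^2 = 147, Σx^2·x^2 = 6915.
For Mᵀz: Σz = 212, Σx^2·z = 10138.
MᵀM·[p, q]ᵀ = Mᵀz becomes [[5, 147]; [147, 6915]]·[p, q]ᵀ = [212, 10138]ᵀ.
det = 5·6915 − 147² = 12966.
p = (212·6915 − 147·10138)/12966 = -4051/2161; q = (5·10138 − 147·212)/12966 = 9763/6483.

p = -1.875, q = 1.506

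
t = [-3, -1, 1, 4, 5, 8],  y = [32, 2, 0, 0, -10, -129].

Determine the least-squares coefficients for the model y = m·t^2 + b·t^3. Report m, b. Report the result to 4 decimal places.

m = 2.0957, b = -0.5132

Normal-equation sums: Σt^2·t^2 = 5060, Σt^2·t^3 = 36674, Σt^3·t^3 = 282596.
For Mᵀy: Σt^2·y = -8216, Σt^3·y = -68164.
Normal equations: [[5060, 36674]; [36674, 282596]]·[m, b]ᵀ = [-8216, -68164]ᵀ.
Δ = 5060·282596 − 36674² = 84953484.
m = ((-8216)·282596 − 36674·(-68164))/84953484 = 44509450/21238371; b = (5060·(-68164) − 36674·(-8216))/84953484 = -990824/1930761.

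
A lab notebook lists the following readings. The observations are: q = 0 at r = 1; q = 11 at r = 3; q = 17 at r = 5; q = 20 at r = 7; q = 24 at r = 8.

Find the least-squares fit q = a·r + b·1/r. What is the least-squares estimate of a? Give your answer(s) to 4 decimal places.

a = 3.1162

Forming AᵀA = [[148, 5]; [5, 837649/705600]] and Aᵀq = [450, 1357/105]ᵀ gives AᵀA·[a, b]ᵀ = Aᵀq.
Δ = 148·(837649/705600) − 5² = 26583013/176400.
a = (450·(837649/705600) − 5·(1357/105))/(26583013/176400) = 165673425/53166026; b = (148·(1357/105) − 5·450)/(26583013/176400) = -59495520/26583013.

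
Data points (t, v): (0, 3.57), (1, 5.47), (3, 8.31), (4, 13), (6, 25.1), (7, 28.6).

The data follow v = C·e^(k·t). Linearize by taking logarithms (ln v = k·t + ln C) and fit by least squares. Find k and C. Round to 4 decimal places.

k = 0.3018, C = 3.7271

Let Y = ln v. Fitting Y = k·t + ln C by least squares:
Sums: Σt = 21.0000, Σ(t)² = 111.0000, Σln v = 14.2305, Σt·ln v = 61.1225.
Normal system: [[111.0000, 21.0000]; [21.0000, 6]]·[k, ln C]ᵀ = [61.1225, 14.2305]ᵀ.
Solving (det = 225.0000): k = 0.30175, ln C = 1.31563, so C = exp(1.31563) = 3.72708.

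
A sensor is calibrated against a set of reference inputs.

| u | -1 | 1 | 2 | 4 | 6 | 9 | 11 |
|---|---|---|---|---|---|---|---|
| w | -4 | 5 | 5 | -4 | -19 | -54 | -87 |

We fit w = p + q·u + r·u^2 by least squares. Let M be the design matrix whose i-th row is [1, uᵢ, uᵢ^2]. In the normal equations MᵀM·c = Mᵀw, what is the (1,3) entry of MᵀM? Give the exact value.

260

Row 1 ↔ basis 1, column 3 ↔ basis u^2, so (MᵀM)_{1,3} = Σᵢ u^2 = (1)·(1) + (1)·(1) + (1)·(4) + (1)·(16) + (1)·(36) + (1)·(81) + (1)·(121) = 260.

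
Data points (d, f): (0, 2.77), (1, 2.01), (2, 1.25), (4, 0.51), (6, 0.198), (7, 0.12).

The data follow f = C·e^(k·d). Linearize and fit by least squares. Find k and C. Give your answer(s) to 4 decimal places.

Let Y = ln f. Fitting Y = k·d + ln C by least squares:
XᵀX = [[106.0000, 20.0000]; [20.0000, 6]], rhs = [-26.1077, -2.4730]ᵀ  (here Σd = 20.0000, Σ(d)² = 106.0000, Σln f = -2.4730, Σd·ln f = -26.1077).
Δ = 106.0000·6 − (20.0000)² = 236.0000; k = (-26.1077·6 − 20.0000·-2.4730)/236.0000 = -0.45418, ln C = (106.0000·-2.4730 − 20.0000·-26.1077)/236.0000 = 1.10178, so C = exp(1.10178) = 3.00951.

k = -0.4542, C = 3.0095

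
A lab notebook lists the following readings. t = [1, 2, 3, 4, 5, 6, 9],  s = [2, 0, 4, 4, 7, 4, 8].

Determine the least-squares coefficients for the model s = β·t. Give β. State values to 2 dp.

Setting ∂/∂β … = 0 gives: 172·β = 161.
β = 161/172 = 0.936047.

β = 0.94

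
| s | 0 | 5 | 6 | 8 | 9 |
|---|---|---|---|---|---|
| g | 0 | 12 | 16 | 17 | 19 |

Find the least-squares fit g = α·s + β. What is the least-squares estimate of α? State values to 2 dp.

From the data, Σs·s = 206, Σs = 28, Σ1 = 5.
For Aᵀg: Σs·g = 463, Σg = 64.
Normal equations: [[206, 28]; [28, 5]]·[α, β]ᵀ = [463, 64]ᵀ.
Eliminating β: 5·(row 1) − 28·(row 2) gives 246·α = 5·463 − 28·64 = 523, so α = 523/246.
Then β = (64 − 28·(523/246))/5 = 110/123.

α = 2.13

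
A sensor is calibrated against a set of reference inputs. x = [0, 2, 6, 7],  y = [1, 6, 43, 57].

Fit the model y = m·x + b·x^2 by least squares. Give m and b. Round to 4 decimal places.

m = 1.0083, b = 1.0216

Setting ∂/∂m … = 0 gives: 89·m + 567·b = 669;  567·m + 3713·b = 4365.
(Σx·x = 89, Σx·x^2 = 567, Σx^2·x^2 = 3713, Σx·y = 669, Σx^2·y = 4365.)
Δ = 89·3713 − 567² = 8968.
m = (669·3713 − 567·4365)/8968 = 4521/4484; b = (89·4365 − 567·669)/8968 = 4581/4484.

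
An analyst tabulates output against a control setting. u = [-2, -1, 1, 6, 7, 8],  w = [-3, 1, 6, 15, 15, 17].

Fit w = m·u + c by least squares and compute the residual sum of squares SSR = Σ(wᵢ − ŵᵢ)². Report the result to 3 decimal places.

The normal system AᵀA·[m, c]ᵀ = Aᵀw is [[155, 19]; [19, 6]]·[m, c]ᵀ = [342, 51]ᵀ.
det = 155·6 − 19² = 569.
m = (342·6 − 19·51)/569 = 1083/569; c = (155·51 − 19·342)/569 = 1407/569.
Residuals: -948/569, 245/569, 924/569, 630/569, -453/569, -398/569; SSR = 4522/569.

SSR = 7.947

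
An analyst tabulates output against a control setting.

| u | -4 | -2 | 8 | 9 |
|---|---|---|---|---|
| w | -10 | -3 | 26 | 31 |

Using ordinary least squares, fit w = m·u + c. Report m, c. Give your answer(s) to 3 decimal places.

m = 3.058, c = 2.592

Setting ∂/∂m … = 0 gives: 165·m + 11·c = 533;  11·m + 4·c = 44.
(Σu·u = 165, Σu = 11, Σ1 = 4, Σu·w = 533, Σw = 44.)
Eliminating c: 4·(row 1) − 11·(row 2) gives 539·m = 4·533 − 11·44 = 1648, so m = 1648/539.
Then c = (44 − 11·(1648/539))/4 = 127/49.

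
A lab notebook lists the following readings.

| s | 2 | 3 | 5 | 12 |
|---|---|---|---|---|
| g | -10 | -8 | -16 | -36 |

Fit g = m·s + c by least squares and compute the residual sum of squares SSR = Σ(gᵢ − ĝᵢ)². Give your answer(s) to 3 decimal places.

SSR = 11.639

Sums needed: Σs·s = 182, Σs = 22, Σ1 = 4.
Moment sums: Σs·g = -556, Σg = -70.
Eliminating c: 4·(row 1) − 22·(row 2) gives 244·m = 4·(-556) − 22·(-70) = -684, so m = -171/61.
Then c = ((-70) − 22·(-171/61))/4 = -127/61.
Residuals: -141/61, 152/61, 6/61, -17/61; SSR = 710/61.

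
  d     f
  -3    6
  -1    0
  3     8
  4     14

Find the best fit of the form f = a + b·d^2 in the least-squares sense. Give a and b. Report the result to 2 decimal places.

a = -1.15, b = 0.93

AᵀA·[a, b]ᵀ = Aᵀf reads: 4·a + 35·b = 28;  35·a + 419·b = 350.
Eliminating b: 419·(row 1) − 35·(row 2) gives 451·a = 419·28 − 35·350 = -518, so a = -518/451.
Then b = (350 − 35·(-518/451))/419 = 420/451.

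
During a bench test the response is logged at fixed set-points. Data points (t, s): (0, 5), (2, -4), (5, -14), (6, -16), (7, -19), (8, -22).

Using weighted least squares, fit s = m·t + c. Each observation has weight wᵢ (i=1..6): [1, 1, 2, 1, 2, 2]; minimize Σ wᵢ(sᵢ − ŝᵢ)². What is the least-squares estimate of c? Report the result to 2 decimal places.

c = 3.47

Compute the Gram sums: Σwᵢ·t·t = 316, Σwᵢ·t = 48, Σwᵢ·1 = 9.
Moment sums: Σwᵢ·t·s = -862, Σwᵢ·s = -125.
So AᵀWA·[m, c]ᵀ = AᵀWs: [[316, 48]; [48, 9]]·[m, c]ᵀ = [-862, -125]ᵀ.
Eliminating c: 9·(row 1) − 48·(row 2) gives 540·m = 9·(-862) − 48·(-125) = -1758, so m = -293/90.
Then c = ((-125) − 48·(-293/90))/9 = 469/135.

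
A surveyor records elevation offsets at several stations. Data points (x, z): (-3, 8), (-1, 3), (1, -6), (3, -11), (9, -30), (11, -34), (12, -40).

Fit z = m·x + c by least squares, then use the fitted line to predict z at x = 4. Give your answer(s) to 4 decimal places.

Sums needed: Σx·x = 366, Σx = 32, Σ1 = 7.
Right-hand side: Σx·z = -1190, Σz = -110.
det = 366·7 − 32² = 1538.
m = ((-1190)·7 − 32·(-110))/1538 = -2405/769; c = (366·(-110) − 32·(-1190))/1538 = -1090/769.
At x = 4: ẑ = (-2405/769)·(4) + (-1090/769)·(1) = -10710/769.

ẑ = -13.9272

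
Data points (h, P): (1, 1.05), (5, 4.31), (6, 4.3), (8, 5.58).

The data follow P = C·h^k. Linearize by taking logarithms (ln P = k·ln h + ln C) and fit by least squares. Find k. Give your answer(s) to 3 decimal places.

k = 0.809

Let Y = ln P. Fitting Y = k·ln h + ln C by least squares:
Σln h = 5.4806, Σ(ln h)² = 10.1248, Σln P = 4.6875, Σln h·ln P = 8.5397.
Normal system: [[10.1248, 5.4806]; [5.4806, 4]]·[k, ln C]ᵀ = [8.5397, 4.6875]ᵀ.
Δ = 10.1248·4 − (5.4806)² = 10.4617; k = (8.5397·4 − 5.4806·4.6875)/10.4617 = 0.80945, ln C = (10.1248·4.6875 − 5.4806·8.5397)/10.4617 = 0.06280.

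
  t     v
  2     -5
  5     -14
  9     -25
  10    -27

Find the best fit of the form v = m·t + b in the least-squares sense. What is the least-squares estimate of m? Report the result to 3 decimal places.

m = -2.768

MᵀM·[m, b]ᵀ = Mᵀv reads: 210·m + 26·b = -575;  26·m + 4·b = -71.
(Σt·t = 210, Σt = 26, Σ1 = 4, Σt·v = -575, Σv = -71.)
Δ = 210·4 − 26² = 164.
m = ((-575)·4 − 26·(-71))/164 = -227/82; b = (210·(-71) − 26·(-575))/164 = 10/41.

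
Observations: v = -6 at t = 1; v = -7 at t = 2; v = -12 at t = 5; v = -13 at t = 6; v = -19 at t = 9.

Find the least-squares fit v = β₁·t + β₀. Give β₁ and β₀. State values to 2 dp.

β₁ = -1.62, β₀ = -3.94

Setting ∂/∂β₁ … = 0 gives: 147·β₁ + 23·β₀ = -329;  23·β₁ + 5·β₀ = -57.
Eliminating β₀: 5·(row 1) − 23·(row 2) gives 206·β₁ = 5·(-329) − 23·(-57) = -334, so β₁ = -167/103.
Then β₀ = ((-57) − 23·(-167/103))/5 = -406/103.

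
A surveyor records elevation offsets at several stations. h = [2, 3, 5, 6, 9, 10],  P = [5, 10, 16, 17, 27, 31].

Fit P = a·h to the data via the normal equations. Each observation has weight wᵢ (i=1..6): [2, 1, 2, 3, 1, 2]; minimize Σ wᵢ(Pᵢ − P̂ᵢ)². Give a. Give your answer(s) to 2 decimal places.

Normal-equation sums: Σwᵢ·h·h = 456.
And Σwᵢ·h·P = 1379.
a = 1379/456 = 3.02412.

a = 3.02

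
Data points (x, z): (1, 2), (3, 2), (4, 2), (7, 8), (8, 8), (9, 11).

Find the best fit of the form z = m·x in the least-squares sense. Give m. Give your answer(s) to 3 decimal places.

m = 1.068

With design matrix M, MᵀM = [[220]] and Mᵀz = [235]ᵀ.
m = 235/220 = 1.06818.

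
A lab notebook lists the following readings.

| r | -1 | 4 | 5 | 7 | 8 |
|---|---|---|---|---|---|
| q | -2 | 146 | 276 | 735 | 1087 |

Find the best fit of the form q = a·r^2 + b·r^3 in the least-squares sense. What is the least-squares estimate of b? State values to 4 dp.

b = 1.9762

AᵀA·[a, b]ᵀ = Aᵀq reads: 7379·a + 53723·b = 114817;  53723·a + 399515·b = 852495.
Determinant 7379·399515 − 53723² = 61860456.
a = (114817·399515 − 53723·852495)/61860456 = 36262435/30930228; b = (7379·852495 − 53723·114817)/61860456 = 61123457/30930228.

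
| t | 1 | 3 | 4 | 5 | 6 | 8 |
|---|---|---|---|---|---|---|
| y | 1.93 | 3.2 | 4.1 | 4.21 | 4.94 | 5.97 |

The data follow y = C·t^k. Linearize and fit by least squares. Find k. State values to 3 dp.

k = 0.535

Linearized form: ln y = k·ln t + ln C. From the 6 transformed points,
AᵀA = [[13.2535, 7.9655]; [7.9655, 6]], rhs = [12.1249, 8.0532]ᵀ  (here Σln t = 7.9655, Σ(ln t)² = 13.2535, Σln y = 8.0532, Σln t·ln y = 12.1249).
Δ = 13.2535·6 − (7.9655)² = 16.0713; k = (12.1249·6 − 7.9655·8.0532)/16.0713 = 0.53519, ln C = (13.2535·8.0532 − 7.9655·12.1249)/16.0713 = 0.63169.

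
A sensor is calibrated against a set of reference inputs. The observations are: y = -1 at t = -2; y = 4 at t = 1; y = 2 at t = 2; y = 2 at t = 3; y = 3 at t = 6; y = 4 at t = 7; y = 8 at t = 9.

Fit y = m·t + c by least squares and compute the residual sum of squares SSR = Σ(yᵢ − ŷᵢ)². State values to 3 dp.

Compute the Gram sums: Σt·t = 184, Σt = 26, Σ1 = 7.
For Xᵀy: Σt·y = 134, Σy = 22.
So XᵀX·[m, c]ᵀ = Xᵀy: [[184, 26]; [26, 7]]·[m, c]ᵀ = [134, 22]ᵀ.
Determinant 184·7 − 26² = 612.
m = (134·7 − 26·22)/612 = 61/102; c = (184·22 − 26·134)/612 = 47/51.
Residuals: -37/51, 253/102, -2/17, -73/102, -77/51, -113/102, 173/102; SSR = 231/17.

SSR = 13.588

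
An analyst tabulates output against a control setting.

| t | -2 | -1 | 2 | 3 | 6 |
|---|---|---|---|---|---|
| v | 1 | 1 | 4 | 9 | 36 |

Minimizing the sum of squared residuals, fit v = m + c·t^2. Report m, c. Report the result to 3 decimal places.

m = -0.866, c = 1.025

From the data, Σ1 = 5, Σt^2 = 54, Σt^2·t^2 = 1410.
And Σv = 51, Σt^2·v = 1398.
Eliminating c: 1410·(row 1) − 54·(row 2) gives 4134·m = 1410·51 − 54·1398 = -3582, so m = -597/689.
Then c = (1398 − 54·(-597/689))/1410 = 706/689.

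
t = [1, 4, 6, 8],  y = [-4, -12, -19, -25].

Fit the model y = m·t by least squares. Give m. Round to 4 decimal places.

XᵀX·[m]ᵀ = Xᵀy reads: 117·m = -366.
m = (-366)/117 = -3.12821.

m = -3.1282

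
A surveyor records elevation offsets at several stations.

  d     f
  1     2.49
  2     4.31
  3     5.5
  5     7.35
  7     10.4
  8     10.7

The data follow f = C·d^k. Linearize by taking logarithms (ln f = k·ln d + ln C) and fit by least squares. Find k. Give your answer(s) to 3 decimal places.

k = 0.699

Taking logs, ln f = k·ln d + ln C, so regress ln f on ln d.
Over the data: Σln d = 7.4265, Σ(ln d)² = 12.3883, Σln f = 10.7847, Σln d·ln f = 15.5816.
Normal system: [[12.3883, 7.4265]; [7.4265, 6]]·[k, ln C]ᵀ = [15.5816, 10.7847]ᵀ.
Slope k = (n·Σln d·ln f − Σln d·Σln f)/(n·Σ(ln d)² − (Σln d)²) = (6·15.5816 − 7.4265·10.7847)/19.1764 = 0.69858; ln C = (Σln f − k·Σln d)/n = 0.93278.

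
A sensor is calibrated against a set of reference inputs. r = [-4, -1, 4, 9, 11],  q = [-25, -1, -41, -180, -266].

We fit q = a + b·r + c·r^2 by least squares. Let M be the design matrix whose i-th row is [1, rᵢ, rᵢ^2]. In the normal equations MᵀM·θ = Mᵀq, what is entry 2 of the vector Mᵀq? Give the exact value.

-4609

Entry 2 ↔ basis r, so (Mᵀq)_{2} = Σᵢ (r)·qᵢ = (-4)·(-25) + (-1)·(-1) + (4)·(-41) + (9)·(-180) + (11)·(-266) = -4609.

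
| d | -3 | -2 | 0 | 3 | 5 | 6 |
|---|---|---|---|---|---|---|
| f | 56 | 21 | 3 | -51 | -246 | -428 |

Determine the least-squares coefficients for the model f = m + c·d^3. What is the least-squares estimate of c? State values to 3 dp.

c = -1.996

Forming XᵀX = [[6, 333]; [333, 63803]] and Xᵀf = [-645, -126255]ᵀ gives XᵀX·[m, c]ᵀ = Xᵀf.
det = 6·63803 − 333² = 271929.
m = ((-645)·63803 − 333·(-126255))/271929 = 42380/12949; c = (6·(-126255) − 333·(-645))/271929 = -25845/12949.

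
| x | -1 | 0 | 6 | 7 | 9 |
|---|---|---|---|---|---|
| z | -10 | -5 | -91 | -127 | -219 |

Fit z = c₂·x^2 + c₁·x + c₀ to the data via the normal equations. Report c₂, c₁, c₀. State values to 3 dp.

c₂ = -3.103, c₁ = 4.053, c₀ = -3.790

Forming MᵀM = [[10259, 1287, 167]; [1287, 167, 21]; [167, 21, 5]] and Mᵀz = [-27248, -3396, -452]ᵀ gives MᵀM·[c₂, c₁, c₀]ᵀ = Mᵀz.
Inverting the 3×3 Gram matrix, [c₂, c₁, c₀]ᵀ = [-3050/983, 3984/983, -3726/983]ᵀ.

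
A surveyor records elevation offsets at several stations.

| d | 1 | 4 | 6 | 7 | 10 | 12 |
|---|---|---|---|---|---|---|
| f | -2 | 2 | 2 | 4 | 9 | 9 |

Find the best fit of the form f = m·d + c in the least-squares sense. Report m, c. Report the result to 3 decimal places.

m = 1.059, c = -3.059

AᵀA·[m, c]ᵀ = Aᵀf reads: 346·m + 40·c = 244;  40·m + 6·c = 24.
Determinant 346·6 − 40² = 476.
m = (244·6 − 40·24)/476 = 18/17; c = (346·24 − 40·244)/476 = -52/17.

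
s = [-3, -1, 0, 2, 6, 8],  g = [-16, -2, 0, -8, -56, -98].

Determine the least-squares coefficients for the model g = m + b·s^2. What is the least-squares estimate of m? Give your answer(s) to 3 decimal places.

m = -1.157

Entries of AᵀA: Σ1 = 6, Σs^2 = 114, Σs^2·s^2 = 5490.
And Σg = -180, Σs^2·g = -8466.
Eliminating b: 5490·(row 1) − 114·(row 2) gives 19944·m = 5490·(-180) − 114·(-8466) = -23076, so m = -641/554.
Then b = ((-8466) − 114·(-641/554))/5490 = -841/554.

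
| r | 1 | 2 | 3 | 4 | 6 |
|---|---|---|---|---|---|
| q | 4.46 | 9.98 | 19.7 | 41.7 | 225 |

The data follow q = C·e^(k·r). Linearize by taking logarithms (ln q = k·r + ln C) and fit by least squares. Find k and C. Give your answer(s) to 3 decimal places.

Let Y = ln q. Fitting Y = k·r + ln C by least squares:
Sums: Σr = 16.0000, Σ(r)² = 66.0000, Σln q = 15.9230, Σr·ln q = 62.4568.
Normal system: [[66.0000, 16.0000]; [16.0000, 5]]·[k, ln C]ᵀ = [62.4568, 15.9230]ᵀ.
Δ = 66.0000·5 − (16.0000)² = 74.0000; k = (62.4568·5 − 16.0000·15.9230)/74.0000 = 0.77725, ln C = (66.0000·15.9230 − 16.0000·62.4568)/74.0000 = 0.69738, so C = exp(0.69738) = 2.00849.

k = 0.777, C = 2.008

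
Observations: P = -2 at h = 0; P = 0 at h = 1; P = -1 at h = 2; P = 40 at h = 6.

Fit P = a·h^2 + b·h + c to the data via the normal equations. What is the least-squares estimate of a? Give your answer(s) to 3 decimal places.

Entries of AᵀA: Σh^2·h^2 = 1313, Σh^2·h = 225, Σh^2 = 41, Σh·h = 41, Σh = 9, Σ1 = 4.
Right-hand side: Σh^2·P = 1436, Σh·P = 238, ΣP = 37.
AᵀA·[a, b, c]ᵀ = AᵀP becomes [[1313, 225, 41]; [225, 41, 9]; [41, 9, 4]]·[a, b, c]ᵀ = [1436, 238, 37]ᵀ.
Row-reducing yields a = 2769/1804, b = -4261/1804, c = -527/451.

a = 1.535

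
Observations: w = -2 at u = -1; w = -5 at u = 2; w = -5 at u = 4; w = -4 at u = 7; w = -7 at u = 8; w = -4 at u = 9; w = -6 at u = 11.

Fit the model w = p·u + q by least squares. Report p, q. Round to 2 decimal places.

p = -0.24, q = -3.36

Setting ∂/∂p … = 0 gives: 336·p + 40·q = -214;  40·p + 7·q = -33.
(Σu·u = 336, Σu = 40, Σ1 = 7, Σu·w = -214, Σw = -33.)
Eliminating q: 7·(row 1) − 40·(row 2) gives 752·p = 7·(-214) − 40·(-33) = -178, so p = -89/376.
Then q = ((-33) − 40·(-89/376))/7 = -158/47.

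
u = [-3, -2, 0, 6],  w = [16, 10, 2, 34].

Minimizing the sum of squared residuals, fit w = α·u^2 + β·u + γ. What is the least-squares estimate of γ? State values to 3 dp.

Compute the Gram sums: Σu^2·u^2 = 1393, Σu^2·u = 181, Σu^2 = 49, Σu·u = 49, Σu = 1, Σ1 = 4.
And Σu^2·w = 1408, Σu·w = 136, Σw = 62.
Normal equations: [[1393, 181, 49]; [181, 49, 1]; [49, 1, 4]]·[α, β, γ]ᵀ = [1408, 136, 62]ᵀ.
Row-reducing yields α = 376/339, β = -2318/1695, γ = 1274/565.

γ = 2.255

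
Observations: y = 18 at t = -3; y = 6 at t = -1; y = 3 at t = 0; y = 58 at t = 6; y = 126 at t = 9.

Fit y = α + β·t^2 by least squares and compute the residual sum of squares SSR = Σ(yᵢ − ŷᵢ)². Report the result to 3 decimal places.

Entries of XᵀX: Σ1 = 5, Σt^2 = 127, Σt^2·t^2 = 7939.
And Σy = 211, Σt^2·y = 12462.
det = 5·7939 − 127² = 23566.
α = (211·7939 − 127·12462)/23566 = 92455/23566; β = (5·12462 − 127·211)/23566 = 35513/23566.
Residuals: 6058/11783, 6714/11783, -21757/23566, -4095/23566, 154/11783; SSR = 34683/23566.

SSR = 1.472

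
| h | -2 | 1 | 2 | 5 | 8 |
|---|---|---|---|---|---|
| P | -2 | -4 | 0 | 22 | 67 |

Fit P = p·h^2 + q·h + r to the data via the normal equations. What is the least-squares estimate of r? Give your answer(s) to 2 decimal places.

Entries of AᵀA: Σh^2·h^2 = 4754, Σh^2·h = 638, Σh^2 = 98, Σh·h = 98, Σh = 14, Σ1 = 5.
Moment sums: Σh^2·P = 4826, Σh·P = 646, ΣP = 83.
Solving the 3×3 system (Gaussian elimination) gives p = 655/597, q = 149/597, r = -1115/199.

r = -5.60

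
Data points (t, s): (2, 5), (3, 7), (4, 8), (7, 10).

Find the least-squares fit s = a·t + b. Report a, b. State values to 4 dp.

Entries of MᵀM: Σt·t = 78, Σt = 16, Σ1 = 4.
And Σt·s = 133, Σs = 30.
Eliminating b: 4·(row 1) − 16·(row 2) gives 56·a = 4·133 − 16·30 = 52, so a = 13/14.
Then b = (30 − 16·(13/14))/4 = 53/14.

a = 0.9286, b = 3.7857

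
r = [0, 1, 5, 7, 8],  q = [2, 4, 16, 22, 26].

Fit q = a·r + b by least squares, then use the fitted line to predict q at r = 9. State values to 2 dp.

The normal system AᵀA·[a, b]ᵀ = Aᵀq is [[139, 21]; [21, 5]]·[a, b]ᵀ = [446, 70]ᵀ.
Eliminating b: 5·(row 1) − 21·(row 2) gives 254·a = 5·446 − 21·70 = 760, so a = 380/127.
Then b = (70 − 21·(380/127))/5 = 182/127.
At r = 9: q̂ = (380/127)·(9) + (182/127)·(1) = 3602/127.

q̂ = 28.36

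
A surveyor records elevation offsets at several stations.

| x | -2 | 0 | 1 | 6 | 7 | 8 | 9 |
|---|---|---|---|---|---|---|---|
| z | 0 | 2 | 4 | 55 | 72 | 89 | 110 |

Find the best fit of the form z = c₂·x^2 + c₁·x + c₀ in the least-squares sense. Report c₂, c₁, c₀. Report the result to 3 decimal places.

c₂ = 1.044, c₁ = 2.688, c₀ = 1.230

The normal system AᵀA·[c₂, c₁, c₀]ᵀ = Aᵀz is [[14371, 1793, 235]; [1793, 235, 29]; [235, 29, 7]]·[c₂, c₁, c₀]ᵀ = [20118, 2540, 332]ᵀ.
Solving the 3×3 system (Gaussian elimination) gives c₂ = 353/338, c₁ = 1363/507, c₀ = 1247/1014.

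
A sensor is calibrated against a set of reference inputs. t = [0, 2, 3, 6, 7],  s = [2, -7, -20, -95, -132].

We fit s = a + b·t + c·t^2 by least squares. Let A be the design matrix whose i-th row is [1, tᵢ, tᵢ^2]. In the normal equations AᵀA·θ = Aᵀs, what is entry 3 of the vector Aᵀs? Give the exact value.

-10096

Entry 3 ↔ basis t^2, so (Aᵀs)_{3} = Σᵢ (t^2)·sᵢ = (0)·(2) + (4)·(-7) + (9)·(-20) + (36)·(-95) + (49)·(-132) = -10096.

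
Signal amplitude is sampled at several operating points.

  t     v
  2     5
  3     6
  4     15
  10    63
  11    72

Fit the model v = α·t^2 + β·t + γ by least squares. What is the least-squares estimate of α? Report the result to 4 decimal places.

α = 0.3512

Sums needed: Σt^2·t^2 = 24994, Σt^2·t = 2430, Σt^2 = 250, Σt·t = 250, Σt = 30, Σ1 = 5.
For Mᵀv: Σt^2·v = 15326, Σt·v = 1510, Σv = 161.
Normal equations: [[24994, 2430, 250]; [2430, 250, 30]; [250, 30, 5]]·[α, β, γ]ᵀ = [15326, 1510, 161]ᵀ.
Inverting the 3×3 Gram matrix, [α, β, γ]ᵀ = [85/242, 3757/1210, -483/121]ᵀ.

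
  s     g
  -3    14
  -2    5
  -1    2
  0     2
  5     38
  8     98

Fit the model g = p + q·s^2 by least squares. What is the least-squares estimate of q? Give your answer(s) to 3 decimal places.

Normal-equation sums: Σ1 = 6, Σs^2 = 103, Σs^2·s^2 = 4819.
Moment sums: Σg = 159, Σs^2·g = 7370.
XᵀX·[p, q]ᵀ = Xᵀg becomes [[6, 103]; [103, 4819]]·[p, q]ᵀ = [159, 7370]ᵀ.
Eliminating q: 4819·(row 1) − 103·(row 2) gives 18305·p = 4819·159 − 103·7370 = 7111, so p = 7111/18305.
Then q = (7370 − 103·(7111/18305))/4819 = 27843/18305.

q = 1.521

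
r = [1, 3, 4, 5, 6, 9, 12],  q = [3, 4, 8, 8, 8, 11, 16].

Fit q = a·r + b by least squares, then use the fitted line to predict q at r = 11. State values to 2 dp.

With design matrix M, MᵀM = [[312, 40]; [40, 7]] and Mᵀq = [426, 58]ᵀ.
Eliminating b: 7·(row 1) − 40·(row 2) gives 584·a = 7·426 − 40·58 = 662, so a = 331/292.
Then b = (58 − 40·(331/292))/7 = 132/73.
At r = 11: q̂ = (331/292)·(11) + (132/73)·(1) = 4169/292.

q̂ = 14.28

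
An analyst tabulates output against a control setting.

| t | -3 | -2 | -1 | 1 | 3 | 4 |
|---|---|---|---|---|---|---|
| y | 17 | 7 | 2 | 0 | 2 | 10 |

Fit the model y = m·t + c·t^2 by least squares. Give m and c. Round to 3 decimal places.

Forming MᵀM = [[40, 56]; [56, 436]] and Mᵀy = [-21, 361]ᵀ gives MᵀM·[m, c]ᵀ = Mᵀy.
Eliminating c: 436·(row 1) − 56·(row 2) gives 14304·m = 436·(-21) − 56·361 = -29372, so m = -7343/3576.
Then c = (361 − 56·(-7343/3576))/436 = 488/447.

m = -2.053, c = 1.092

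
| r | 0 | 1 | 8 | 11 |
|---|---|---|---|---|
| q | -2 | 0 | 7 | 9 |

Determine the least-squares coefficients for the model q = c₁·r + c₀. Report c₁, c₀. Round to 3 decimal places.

Normal-equation sums: Σr·r = 186, Σr = 20, Σ1 = 4.
For Xᵀq: Σr·q = 155, Σq = 14.
Normal equations: [[186, 20]; [20, 4]]·[c₁, c₀]ᵀ = [155, 14]ᵀ.
Δ = 186·4 − 20² = 344.
c₁ = (155·4 − 20·14)/344 = 85/86; c₀ = (186·14 − 20·155)/344 = -62/43.

c₁ = 0.988, c₀ = -1.442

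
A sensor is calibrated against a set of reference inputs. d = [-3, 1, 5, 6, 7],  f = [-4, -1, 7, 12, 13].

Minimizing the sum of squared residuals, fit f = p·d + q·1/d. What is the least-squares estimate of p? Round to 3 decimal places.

Forming XᵀX = [[120, 5]; [5, 52889/44100]] and Xᵀf = [209, 587/105]ᵀ gives XᵀX·[p, q]ᵀ = Xᵀf.
Eliminating q: (52889/44100)·(row 1) − 5·(row 2) gives (87403/735)·p = (52889/44100)·209 − 5·(587/105) = 9821101/44100, so p = 9821101/5244180.
Then q = ((587/105) − 5·(9821101/5244180))/(52889/44100) = -274995/87403.

p = 1.873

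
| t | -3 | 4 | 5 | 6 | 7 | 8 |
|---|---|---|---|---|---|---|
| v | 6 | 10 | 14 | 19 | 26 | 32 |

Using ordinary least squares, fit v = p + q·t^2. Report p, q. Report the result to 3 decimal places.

Entries of AᵀA: Σ1 = 6, Σt^2 = 199, Σt^2·t^2 = 8755.
For Aᵀv: Σv = 107, Σt^2·v = 4570.
So AᵀA·[p, q]ᵀ = Aᵀv: [[6, 199]; [199, 8755]]·[p, q]ᵀ = [107, 4570]ᵀ.
Determinant 6·8755 − 199² = 12929.
p = (107·8755 − 199·4570)/12929 = 27355/12929; q = (6·4570 − 199·107)/12929 = 6127/12929.

p = 2.116, q = 0.474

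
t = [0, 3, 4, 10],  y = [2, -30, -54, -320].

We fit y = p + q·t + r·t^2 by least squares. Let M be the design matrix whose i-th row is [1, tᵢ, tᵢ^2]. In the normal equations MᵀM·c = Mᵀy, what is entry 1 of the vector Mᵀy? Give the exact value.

Entry 1 ↔ basis 1, so (Mᵀy)_{1} = Σᵢ yᵢ = (1)·(2) + (1)·(-30) + (1)·(-54) + (1)·(-320) = -402.

-402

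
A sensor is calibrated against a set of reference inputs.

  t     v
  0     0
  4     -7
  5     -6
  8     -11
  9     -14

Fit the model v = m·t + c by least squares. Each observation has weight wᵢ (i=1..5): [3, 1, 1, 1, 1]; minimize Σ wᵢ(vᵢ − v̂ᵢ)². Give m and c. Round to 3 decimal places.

m = -1.463, c = 0.006

From the data, Σwᵢ·t·t = 186, Σwᵢ·t = 26, Σwᵢ·1 = 7.
And Σwᵢ·t·v = -272, Σwᵢ·v = -38.
det = 186·7 − 26² = 626.
m = ((-272)·7 − 26·(-38))/626 = -458/313; c = (186·(-38) − 26·(-272))/626 = 2/313.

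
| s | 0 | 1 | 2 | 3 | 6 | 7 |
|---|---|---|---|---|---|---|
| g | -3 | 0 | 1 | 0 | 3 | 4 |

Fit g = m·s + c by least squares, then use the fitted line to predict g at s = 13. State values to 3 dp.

ĝ = 8.979

Sums needed: Σs·s = 99, Σs = 19, Σ1 = 6.
Moment sums: Σs·g = 48, Σg = 5.
Normal equations: [[99, 19]; [19, 6]]·[m, c]ᵀ = [48, 5]ᵀ.
det = 99·6 − 19² = 233.
m = (48·6 − 19·5)/233 = 193/233; c = (99·5 − 19·48)/233 = -417/233.
At s = 13: ĝ = (193/233)·(13) + (-417/233)·(1) = 2092/233.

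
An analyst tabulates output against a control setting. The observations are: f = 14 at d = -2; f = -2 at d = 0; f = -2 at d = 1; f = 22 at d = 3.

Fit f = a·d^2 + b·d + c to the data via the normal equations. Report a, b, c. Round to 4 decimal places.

Sums needed: Σd^2·d^2 = 98, Σd^2·d = 20, Σd^2 = 14, Σd·d = 14, Σd = 2, Σ1 = 4.
And Σd^2·f = 252, Σd·f = 36, Σf = 32.
AᵀA·[a, b, c]ᵀ = Aᵀf becomes [[98, 20, 14]; [20, 14, 2]; [14, 2, 4]]·[a, b, c]ᵀ = [252, 36, 32]ᵀ.
Row-reducing yields a = 10/3, b = -70/39, c = -36/13.

a = 3.3333, b = -1.7949, c = -2.7692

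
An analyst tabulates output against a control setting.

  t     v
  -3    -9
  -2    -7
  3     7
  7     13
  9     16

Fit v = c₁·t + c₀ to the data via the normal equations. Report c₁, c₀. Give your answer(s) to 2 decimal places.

c₁ = 2.14, c₀ = -1.98

The normal equations are: 152·c₁ + 14·c₀ = 297;  14·c₁ + 5·c₀ = 20.
(Σt·t = 152, Σt = 14, Σ1 = 5, Σt·v = 297, Σv = 20.)
Determinant 152·5 − 14² = 564.
c₁ = (297·5 − 14·20)/564 = 1205/564; c₀ = (152·20 − 14·297)/564 = -559/282.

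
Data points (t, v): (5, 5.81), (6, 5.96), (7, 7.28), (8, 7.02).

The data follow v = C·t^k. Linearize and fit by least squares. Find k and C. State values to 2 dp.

k = 0.49, C = 2.60

Linearized form: ln v = k·ln t + ln C. From the 4 transformed points,
XᵀX = [[13.9113, 7.4265]; [7.4265, 4]], rhs = [13.9456, 7.4785]ᵀ  (here Σln t = 7.4265, Σ(ln t)² = 13.9113, Σln v = 7.4785, Σln t·ln v = 13.9456).
Δ = 13.9113·4 − (7.4265)² = 0.4917; k = (13.9456·4 − 7.4265·7.4785)/0.4917 = 0.49324, ln C = (13.9113·7.4785 − 7.4265·13.9456)/0.4917 = 0.95388, so C = exp(0.95388) = 2.59575.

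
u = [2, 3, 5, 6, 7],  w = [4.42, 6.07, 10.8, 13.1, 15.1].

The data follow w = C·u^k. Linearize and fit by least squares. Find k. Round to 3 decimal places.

k = 1.007

Let Y = ln w. Fitting Y = k·ln u + ln C by least squares:
XᵀX = [[11.2747, 7.1389]; [7.1389, 5]], rhs = [16.7331, 10.9564]ᵀ  (here Σln u = 7.1389, Σ(ln u)² = 11.2747, Σln w = 10.9564, Σln u·ln w = 16.7331).
Slope k = (n·Σln u·ln w − Σln u·Σln w)/(n·Σ(ln u)² − (Σln u)²) = (5·16.7331 − 7.1389·10.9564)/5.4099 = 1.00733; ln C = (Σln w − k·Σln u)/n = 0.75303.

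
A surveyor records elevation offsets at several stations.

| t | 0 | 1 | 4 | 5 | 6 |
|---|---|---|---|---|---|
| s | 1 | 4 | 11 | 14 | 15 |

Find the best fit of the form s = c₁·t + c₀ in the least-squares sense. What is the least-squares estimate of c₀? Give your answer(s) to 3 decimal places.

The normal equations are: 78·c₁ + 16·c₀ = 208;  16·c₁ + 5·c₀ = 45.
(Σt·t = 78, Σt = 16, Σ1 = 5, Σt·s = 208, Σs = 45.)
Determinant 78·5 − 16² = 134.
c₁ = (208·5 − 16·45)/134 = 160/67; c₀ = (78·45 − 16·208)/134 = 91/67.

c₀ = 1.358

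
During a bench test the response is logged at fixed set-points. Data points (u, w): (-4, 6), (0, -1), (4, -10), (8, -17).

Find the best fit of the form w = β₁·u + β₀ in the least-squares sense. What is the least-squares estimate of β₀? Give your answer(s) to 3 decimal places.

β₀ = -1.600

Normal-equation sums: Σu·u = 96, Σu = 8, Σ1 = 4.
Right-hand side: Σu·w = -200, Σw = -22.
Δ = 96·4 − 8² = 320.
β₁ = ((-200)·4 − 8·(-22))/320 = -39/20; β₀ = (96·(-22) − 8·(-200))/320 = -8/5.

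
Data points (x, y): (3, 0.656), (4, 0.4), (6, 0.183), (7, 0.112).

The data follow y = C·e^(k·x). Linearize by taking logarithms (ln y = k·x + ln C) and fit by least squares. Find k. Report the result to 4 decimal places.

With ln yᵢ as the transformed response and xᵢ as the regressor:
Σx = 20.0000, Σ(x)² = 110.0000, Σln y = -5.2254, Σx·ln y = -30.4444.
Equations: 110.0000·k + 20.0000·ln C = -30.4444;  20.0000·k + 4·ln C = -5.2254.
Δ = 110.0000·4 − (20.0000)² = 40.0000; k = (-30.4444·4 − 20.0000·-5.2254)/40.0000 = -0.43173, ln C = (110.0000·-5.2254 − 20.0000·-30.4444)/40.0000 = 0.85230.

k = -0.4317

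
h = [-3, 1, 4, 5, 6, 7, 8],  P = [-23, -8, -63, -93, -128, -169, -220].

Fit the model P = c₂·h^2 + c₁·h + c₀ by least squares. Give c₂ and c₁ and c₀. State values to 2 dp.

The normal equations are: 8756·c₂ + 1234·c₁ + 200·c₀ = -30517;  1234·c₂ + 200·c₁ + 28·c₀ = -4367;  200·c₂ + 28·c₁ + 7·c₀ = -704.
(Σh^2·h^2 = 8756, Σh^2·h = 1234, Σh^2 = 200, Σh·h = 200, Σh = 28, Σ1 = 7, Σh^2·P = -30517, Σh·P = -4367, ΣP = -704.)
Inverting the 3×3 Gram matrix, [c₂, c₁, c₀]ᵀ = [-282689/92534, -236741/92534, -141242/46267]ᵀ.

c₂ = -3.05, c₁ = -2.56, c₀ = -3.05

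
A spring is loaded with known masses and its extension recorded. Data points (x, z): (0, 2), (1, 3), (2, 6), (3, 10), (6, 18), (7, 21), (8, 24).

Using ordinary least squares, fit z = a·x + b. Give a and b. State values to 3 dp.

Setting ∂/∂a … = 0 gives: 163·a + 27·b = 492;  27·a + 7·b = 84.
(Σx·x = 163, Σx = 27, Σ1 = 7, Σx·z = 492, Σz = 84.)
Determinant 163·7 − 27² = 412.
a = (492·7 − 27·84)/412 = 294/103; b = (163·84 − 27·492)/412 = 102/103.

a = 2.854, b = 0.990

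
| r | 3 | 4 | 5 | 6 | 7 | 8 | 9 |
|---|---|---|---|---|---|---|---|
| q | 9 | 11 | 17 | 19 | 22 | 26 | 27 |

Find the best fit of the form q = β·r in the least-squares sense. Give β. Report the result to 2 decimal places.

Setting ∂/∂β … = 0 gives: 280·β = 875.
β = 875/280 = 3.125.

β = 3.13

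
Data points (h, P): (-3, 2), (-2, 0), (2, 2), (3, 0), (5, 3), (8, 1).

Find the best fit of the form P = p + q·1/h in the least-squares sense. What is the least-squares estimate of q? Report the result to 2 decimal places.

q = 0.82

AᵀA·[p, q]ᵀ = AᵀP reads: 6·p + (13/40)·q = 8;  (13/40)·p + (11201/14400)·q = 127/120.
Eliminating q: (11201/14400)·(row 1) − (13/40)·(row 2) gives (4379/960)·p = (11201/14400)·8 − (13/40)·(127/120) = 16931/2880, so p = 16931/13137.
Then q = ((127/120) − (13/40)·(16931/13137))/(11201/14400) = 3600/4379.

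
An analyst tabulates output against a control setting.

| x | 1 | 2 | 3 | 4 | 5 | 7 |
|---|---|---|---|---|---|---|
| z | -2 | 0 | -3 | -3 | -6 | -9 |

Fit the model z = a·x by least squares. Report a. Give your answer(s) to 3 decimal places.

a = -1.115

With design matrix A, AᵀA = [[104]] and Aᵀz = [-116]ᵀ.
a = (-116)/104 = -1.11538.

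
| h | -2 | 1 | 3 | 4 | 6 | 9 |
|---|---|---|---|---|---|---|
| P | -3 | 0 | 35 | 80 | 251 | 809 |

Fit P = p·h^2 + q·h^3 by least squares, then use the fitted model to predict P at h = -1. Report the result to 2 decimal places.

Sums needed: Σh^2·h^2 = 8211, Σh^2·h^3 = 68061, Σh^3·h^3 = 582987.
For MᵀP: Σh^2·P = 76148, Σh^3·P = 650066.
MᵀM·[p, q]ᵀ = MᵀP becomes [[8211, 68061]; [68061, 582987]]·[p, q]ᵀ = [76148, 650066]ᵀ.
Determinant 8211·582987 − 68061² = 154606536.
p = (76148·582987 − 68061·650066)/154606536 = 2762075/2863084; q = (8211·650066 − 68061·76148)/154606536 = 1230023/1227036.
At h = -1: P̂ = (2762075/2863084)·(1) + (1230023/1227036)·(-1) = -80984/2147313.

P̂ = -0.04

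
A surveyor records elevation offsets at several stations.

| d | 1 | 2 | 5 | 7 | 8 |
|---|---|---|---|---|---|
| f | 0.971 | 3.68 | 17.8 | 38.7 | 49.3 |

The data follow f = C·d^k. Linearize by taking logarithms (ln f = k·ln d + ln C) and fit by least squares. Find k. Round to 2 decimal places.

k = 1.87

Let Y = ln f. Fitting Y = k·ln d + ln C by least squares:
Σln d = 6.3279, Σ(ln d)² = 11.1814, Σln f = 11.7064, Σln d·ln f = 20.7564.
Normal system: [[11.1814, 6.3279]; [6.3279, 5]]·[k, ln C]ᵀ = [20.7564, 11.7064]ᵀ.
Solving (det = 15.8642): k = 1.87243, ln C = -0.02844.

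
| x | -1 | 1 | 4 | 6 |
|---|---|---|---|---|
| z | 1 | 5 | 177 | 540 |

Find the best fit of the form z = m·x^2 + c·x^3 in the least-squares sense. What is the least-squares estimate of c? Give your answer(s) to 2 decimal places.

c = 1.97

AᵀA·[m, c]ᵀ = Aᵀz reads: 1554·m + 8800·c = 22278;  8800·m + 50754·c = 127972.
Eliminating c: 50754·(row 1) − 8800·(row 2) gives 1431716·m = 50754·22278 − 8800·127972 = 4544012, so m = 103273/32539.
Then c = (127972 − 8800·(103273/32539))/50754 = 705522/357929.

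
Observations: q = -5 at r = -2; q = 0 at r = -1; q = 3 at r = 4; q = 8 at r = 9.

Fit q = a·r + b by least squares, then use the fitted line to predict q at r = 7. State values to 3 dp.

XᵀX·[a, b]ᵀ = Xᵀq reads: 102·a + 10·b = 94;  10·a + 4·b = 6.
(Σr·r = 102, Σr = 10, Σ1 = 4, Σr·q = 94, Σq = 6.)
Eliminating b: 4·(row 1) − 10·(row 2) gives 308·a = 4·94 − 10·6 = 316, so a = 79/77.
Then b = (6 − 10·(79/77))/4 = -82/77.
At r = 7: q̂ = (79/77)·(7) + (-82/77)·(1) = 471/77.

q̂ = 6.117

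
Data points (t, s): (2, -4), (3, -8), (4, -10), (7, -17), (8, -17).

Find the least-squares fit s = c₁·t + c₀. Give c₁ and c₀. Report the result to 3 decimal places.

c₁ = -2.172, c₀ = -0.776

Compute the Gram sums: Σt·t = 142, Σt = 24, Σ1 = 5.
For Xᵀs: Σt·s = -327, Σs = -56.
det = 142·5 − 24² = 134.
c₁ = ((-327)·5 − 24·(-56))/134 = -291/134; c₀ = (142·(-56) − 24·(-327))/134 = -52/67.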